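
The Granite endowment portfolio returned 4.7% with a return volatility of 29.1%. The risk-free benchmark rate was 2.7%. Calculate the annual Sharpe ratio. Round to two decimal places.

Sharpe = (Rp − Rf) / σp = (4.7% − 2.7%) / 29.1% = 2.00% / 29.1% = 0.0687

0.07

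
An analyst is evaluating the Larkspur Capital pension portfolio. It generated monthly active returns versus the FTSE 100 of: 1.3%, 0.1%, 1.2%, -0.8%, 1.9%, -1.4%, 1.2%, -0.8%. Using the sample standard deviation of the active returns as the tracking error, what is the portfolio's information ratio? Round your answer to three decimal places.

r̄ = (1.3 + 0.1 + 1.2 − 0.8 + 1.9 − 1.4 + 1.2 − 0.8) / 8 = 0.3375%
Σ(r − r̄)² = (1.3 − 0.3375)² + (0.1 − 0.3375)² + … = 10.5188
sample σ = √(10.5188 / 7) = √1.5027 = 1.2258%
IR = r̄ / tracking error = 0.3375 / 1.2258 = 0.2753

0.275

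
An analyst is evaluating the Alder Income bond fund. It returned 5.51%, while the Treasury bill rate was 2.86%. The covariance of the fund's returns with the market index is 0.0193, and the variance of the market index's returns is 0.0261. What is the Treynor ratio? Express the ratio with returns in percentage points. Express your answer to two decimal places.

3.58

β = Cov / Var = 0.0193 / 0.0261 = 0.7395
Treynor = (Rp − Rf) / β = (5.51% − 2.86%) / 0.7395 = 2.65 / 0.7395 = 3.5835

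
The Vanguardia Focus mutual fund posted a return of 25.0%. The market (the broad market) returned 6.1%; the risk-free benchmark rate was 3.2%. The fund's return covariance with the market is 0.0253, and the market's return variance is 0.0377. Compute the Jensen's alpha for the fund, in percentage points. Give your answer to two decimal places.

19.85

β = Cov / Var = 0.0253 / 0.0377 = 0.6711
E[R] = Rf + β(Rm − Rf) = 3.2% + 0.6711 × (6.1% − 3.2%) = 5.1462%
α = Rp − E[R] = 25.0% − 5.1462% = 19.8538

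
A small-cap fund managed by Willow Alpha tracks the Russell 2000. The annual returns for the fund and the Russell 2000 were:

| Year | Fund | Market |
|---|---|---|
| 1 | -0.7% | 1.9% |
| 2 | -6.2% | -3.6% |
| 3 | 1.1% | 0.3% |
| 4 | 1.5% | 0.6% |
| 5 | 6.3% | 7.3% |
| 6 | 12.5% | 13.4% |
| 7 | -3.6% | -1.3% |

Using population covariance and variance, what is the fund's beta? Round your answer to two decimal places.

1.05

r̄p = 1.5571%,  r̄m = 2.6571%
Cov = Σ(rp − r̄p)(rm − r̄m) / 7 = 30.2039
Var(rm) = Σ(rm − r̄m)² / 7 = 28.8767
β = Cov / Var = 30.2039 / 28.8767 = 1.0460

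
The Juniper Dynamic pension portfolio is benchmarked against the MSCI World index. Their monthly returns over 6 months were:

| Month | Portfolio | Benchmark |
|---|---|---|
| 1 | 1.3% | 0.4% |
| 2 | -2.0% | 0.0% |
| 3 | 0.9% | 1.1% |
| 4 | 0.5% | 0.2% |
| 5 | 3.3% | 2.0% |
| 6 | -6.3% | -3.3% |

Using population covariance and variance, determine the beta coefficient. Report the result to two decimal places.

r̄p = -0.3833%,  r̄m = 0.0667%
Cov = Σ(rp − r̄p)(rm − r̄m) / 6 = 4.8589
Var(rm) = Σ(rm − r̄m)² / 6 = 2.7122
β = Cov / Var = 4.8589 / 2.7122 = 1.7915

1.79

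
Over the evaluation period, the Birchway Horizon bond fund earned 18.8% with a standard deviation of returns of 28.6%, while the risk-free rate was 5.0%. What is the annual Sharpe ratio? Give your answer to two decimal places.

Sharpe = (Rp − Rf) / σp = (18.8% − 5.0%) / 28.6% = 13.80% / 28.6% = 0.4825

0.48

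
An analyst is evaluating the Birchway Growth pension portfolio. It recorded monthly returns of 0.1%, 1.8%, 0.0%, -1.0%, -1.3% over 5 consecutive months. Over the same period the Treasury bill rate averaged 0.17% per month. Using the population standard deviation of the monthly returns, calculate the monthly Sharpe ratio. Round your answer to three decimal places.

Mean return μ = -0.40 / 5 = -0.0800%
Σ(r − μ)² = (0.1 − (-0.0800))² + (1.8 − (-0.0800))² + … = 5.9080
population σ = √(5.9080 / 5) = √1.1816 = 1.0870%
Sharpe = (μ − rf) / σ = (-0.0800 − 0.17) / 1.0870 = -0.2500 / 1.0870 = -0.2300

-0.230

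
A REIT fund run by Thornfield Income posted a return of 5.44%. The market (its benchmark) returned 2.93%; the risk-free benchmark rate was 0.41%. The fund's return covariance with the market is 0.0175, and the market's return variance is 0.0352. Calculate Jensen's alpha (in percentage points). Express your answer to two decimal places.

3.78

β = Cov / Var = 0.0175 / 0.0352 = 0.4972
E[R] = Rf + β(Rm − Rf) = 0.41% + 0.4972 × (2.93% − 0.41%) = 1.6629%
α = Rp − E[R] = 5.44% − 1.6629% = 3.7771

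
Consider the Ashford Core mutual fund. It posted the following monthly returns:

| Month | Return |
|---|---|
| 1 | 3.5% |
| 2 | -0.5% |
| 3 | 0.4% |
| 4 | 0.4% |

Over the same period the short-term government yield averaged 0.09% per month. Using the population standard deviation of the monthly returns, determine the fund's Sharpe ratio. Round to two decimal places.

0.57

μ = (3.5 − 0.5 + 0.4 + 0.4) / 4 = 0.9500%
Σ(r − μ)² = (3.5 − 0.9500)² + (-0.5 − 0.9500)² + … = 9.2100
population σ = √(9.2100 / 4) = √2.3025 = 1.5174%
Sharpe = (μ − rf) / σ = (0.9500 − 0.09) / 1.5174 = 0.8600 / 1.5174 = 0.5668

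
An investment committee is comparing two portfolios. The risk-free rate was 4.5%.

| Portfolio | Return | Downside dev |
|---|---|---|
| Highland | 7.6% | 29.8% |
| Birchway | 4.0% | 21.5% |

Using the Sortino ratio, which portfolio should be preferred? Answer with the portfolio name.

Highland

Highland: Sortino ratio = (7.6% − 4.5%) / 29.8% = 0.104
Birchway: Sortino ratio = (4.0% − 4.5%) / 21.5% = -0.023
Highest: Highland (0.104).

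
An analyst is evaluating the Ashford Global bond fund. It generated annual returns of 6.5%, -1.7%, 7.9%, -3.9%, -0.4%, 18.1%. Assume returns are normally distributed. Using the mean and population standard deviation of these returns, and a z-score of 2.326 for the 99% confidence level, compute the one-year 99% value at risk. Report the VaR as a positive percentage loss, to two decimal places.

12.92

Mean return r̄ = 26.50 / 6 = 4.4167%
Σ(r − r̄)² = (6.5 − 4.4167)² + (-1.7 − 4.4167)² + … = 333.4883
σ = √[333.4883 / 6] = 7.4553%
VaR = −(r̄ − z·σ) = −(4.4167 − 2.326 × 7.4553) = −(-12.9243) = 12.9243%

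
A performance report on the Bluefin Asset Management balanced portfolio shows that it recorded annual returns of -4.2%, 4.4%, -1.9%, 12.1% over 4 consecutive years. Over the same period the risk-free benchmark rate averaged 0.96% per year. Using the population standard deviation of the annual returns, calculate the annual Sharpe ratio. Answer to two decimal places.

Mean return μ = 10.40 / 4 = 2.6000%
Population σ = √[Σ(r − μ)² / 4] = √[159.9800 / 4] = √39.9950 = 6.3242%
Sharpe = (μ − rf) / σ = (2.6000 − 0.96) / 6.3242 = 1.6400 / 6.3242 = 0.2593

0.26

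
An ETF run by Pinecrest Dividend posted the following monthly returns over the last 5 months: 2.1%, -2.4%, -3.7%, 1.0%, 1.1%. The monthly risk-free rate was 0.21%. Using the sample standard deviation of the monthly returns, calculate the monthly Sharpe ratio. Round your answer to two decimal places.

r̄ = (2.1 − 2.4 − 3.7 + 1 + 1.1) / 5 = -0.3800%
Σ(r − r̄)² = (2.1 − (-0.3800))² + (-2.4 − (-0.3800))² + … = 25.3480
sample σ = √(25.3480 / 4) = √6.3370 = 2.5173%
Sharpe = (r̄ − rf) / σ = (-0.3800 − 0.21) / 2.5173 = -0.5900 / 2.5173 = -0.2344

-0.23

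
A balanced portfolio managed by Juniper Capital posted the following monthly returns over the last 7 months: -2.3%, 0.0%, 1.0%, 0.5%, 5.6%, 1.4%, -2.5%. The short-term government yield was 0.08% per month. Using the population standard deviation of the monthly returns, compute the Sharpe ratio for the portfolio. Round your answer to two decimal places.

0.18

r̄ = (-2.3 + 0 + 1 + 0.5 + 5.6 + 1.4 − 2.5) / 7 = 3.70 / 7 = 0.5286%
Σ(r − r̄)² = 44.1543; population σ = √(44.1543/7) = 2.5115%
Sharpe = (r̄ − rf) / σ = (0.5286 − 0.08) / 2.5115 = 0.4486 / 2.5115 = 0.1786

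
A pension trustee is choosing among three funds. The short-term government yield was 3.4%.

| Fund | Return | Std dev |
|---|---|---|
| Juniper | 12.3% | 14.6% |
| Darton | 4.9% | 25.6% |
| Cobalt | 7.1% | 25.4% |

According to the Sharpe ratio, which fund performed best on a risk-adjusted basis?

Juniper: Sharpe ratio = (12.3% − 3.4%) / 14.6% = 0.610
Darton: Sharpe ratio = (4.9% − 3.4%) / 25.6% = 0.059
Cobalt: Sharpe ratio = (7.1% − 3.4%) / 25.4% = 0.146
Highest: Juniper (0.610).

Juniper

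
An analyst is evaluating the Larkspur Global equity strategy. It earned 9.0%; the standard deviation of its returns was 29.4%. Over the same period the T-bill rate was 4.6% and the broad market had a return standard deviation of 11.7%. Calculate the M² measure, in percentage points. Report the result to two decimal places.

Sharpe = (Rp − Rf) / σp = (9.0% − 4.6%) / 29.4% = 0.1497
M² = Rf + Sharpe × σm = 4.6% + 0.1497 × 11.7% = 6.3515%

6.35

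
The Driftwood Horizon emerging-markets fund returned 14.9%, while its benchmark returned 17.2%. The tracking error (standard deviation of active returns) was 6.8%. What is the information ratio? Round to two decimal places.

-0.34

IR = (Rp − Rb) / TE = (14.9% − 17.2%) / 6.8% = -2.30% / 6.8% = -0.3382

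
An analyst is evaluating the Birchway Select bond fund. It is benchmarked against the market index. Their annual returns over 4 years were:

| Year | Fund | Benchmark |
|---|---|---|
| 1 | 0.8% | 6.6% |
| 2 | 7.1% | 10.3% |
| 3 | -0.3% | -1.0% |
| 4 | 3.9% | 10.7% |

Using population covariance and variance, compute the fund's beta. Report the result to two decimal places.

0.50

r̄p = 2.8750%,  r̄m = 6.6500%
Cov = Σ(rp − r̄p)(rm − r̄m) / 4 = 10.9913
Var(rm) = Σ(rm − r̄m)² / 4 = 22.0625
β = Cov / Var = 10.9913 / 22.0625 = 0.4982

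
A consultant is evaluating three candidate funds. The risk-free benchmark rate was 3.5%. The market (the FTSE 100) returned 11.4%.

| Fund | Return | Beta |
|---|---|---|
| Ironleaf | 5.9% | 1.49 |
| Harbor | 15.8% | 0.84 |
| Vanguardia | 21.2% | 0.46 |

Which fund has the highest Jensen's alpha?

Vanguardia

Ironleaf: α = 5.9% − [3.5% + 1.49 × (11.4% − 3.5%)] = -9.371
Harbor: α = 15.8% − [3.5% + 0.84 × (11.4% − 3.5%)] = 5.664
Vanguardia: α = 21.2% − [3.5% + 0.46 × (11.4% − 3.5%)] = 14.066
Highest: Vanguardia (14.066).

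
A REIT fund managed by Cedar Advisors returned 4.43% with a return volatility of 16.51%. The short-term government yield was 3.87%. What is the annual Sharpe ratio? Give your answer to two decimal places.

Sharpe = (Rp − Rf) / σp = (4.43% − 3.87%) / 16.51% = 0.56% / 16.51% = 0.0339

0.03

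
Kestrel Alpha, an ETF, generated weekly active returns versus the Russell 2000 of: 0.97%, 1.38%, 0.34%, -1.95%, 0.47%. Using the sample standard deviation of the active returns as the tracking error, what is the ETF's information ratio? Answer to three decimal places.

0.187

Mean return r̄ = 1.210 / 5 = 0.2420%
Sample σ = √[Σ(r − r̄)² / 4] = √[6.6915 / 4] = √1.6729 = 1.2934%
IR = r̄ / tracking error = 0.2420 / 1.2934 = 0.1871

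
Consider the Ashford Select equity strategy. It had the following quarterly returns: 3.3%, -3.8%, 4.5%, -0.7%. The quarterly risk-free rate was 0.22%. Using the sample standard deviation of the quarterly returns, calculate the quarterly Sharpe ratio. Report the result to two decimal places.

r̄ = (3.3 − 3.8 + 4.5 − 0.7) / 4 = 3.30 / 4 = 0.8250%
Σ(r − r̄)² = (3.3 − 0.8250)² + (-3.8 − 0.8250)² + (4.5 − 0.8250)² + … = 43.3475
σ = √[43.3475 / 3] = 3.8012%
Sharpe = (r̄ − rf) / σ = (0.8250 − 0.22) / 3.8012 = 0.6050 / 3.8012 = 0.1592

0.16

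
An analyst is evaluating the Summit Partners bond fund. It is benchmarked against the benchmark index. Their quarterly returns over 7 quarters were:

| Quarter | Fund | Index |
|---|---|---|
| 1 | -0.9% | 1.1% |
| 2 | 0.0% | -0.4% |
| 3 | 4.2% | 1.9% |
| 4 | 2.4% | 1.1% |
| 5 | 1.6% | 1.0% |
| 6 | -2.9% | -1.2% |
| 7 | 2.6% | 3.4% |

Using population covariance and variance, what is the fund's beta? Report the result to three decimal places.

r̄p = 1.0000%,  r̄m = 0.9857%
Cov = Σ(rp − r̄p)(rm − r̄m) / 7 = 2.3786
Var(rm) = Σ(rm − r̄m)² / 7 = 1.9127
β = Cov / Var = 2.3786 / 1.9127 = 1.2436

1.244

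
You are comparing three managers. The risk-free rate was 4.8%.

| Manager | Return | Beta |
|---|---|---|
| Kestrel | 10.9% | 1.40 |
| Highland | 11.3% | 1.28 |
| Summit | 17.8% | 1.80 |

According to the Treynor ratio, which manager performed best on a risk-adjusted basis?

Summit

Kestrel: Treynor = (10.9% − 4.8%) / 1.40 = 4.357
Highland: Treynor = (11.3% − 4.8%) / 1.28 = 5.078
Summit: Treynor = (17.8% − 4.8%) / 1.80 = 7.222
Highest: Summit (7.222).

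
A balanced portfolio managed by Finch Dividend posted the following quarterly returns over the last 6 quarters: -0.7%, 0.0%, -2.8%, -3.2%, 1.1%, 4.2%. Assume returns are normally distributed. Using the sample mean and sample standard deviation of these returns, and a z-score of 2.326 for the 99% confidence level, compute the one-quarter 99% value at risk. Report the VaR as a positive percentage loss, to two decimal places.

6.57

μ = (-0.7 + 0 − 2.8 − 3.2 + 1.1 + 4.2) / 6 = -1.40 / 6 = -0.2333%
Σ(r − μ)² = 37.0933; sample σ = √(37.0933/5) = 2.7237%
VaR = −(μ − z·σ) = −(-0.2333 − 2.326 × 2.7237) = −(-6.5686) = 6.5686%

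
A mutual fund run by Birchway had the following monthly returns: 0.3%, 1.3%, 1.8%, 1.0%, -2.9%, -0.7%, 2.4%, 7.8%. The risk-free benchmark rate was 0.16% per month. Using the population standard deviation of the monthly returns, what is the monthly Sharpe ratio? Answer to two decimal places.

0.42

Mean return r̄ = 11.00 / 8 = 1.3750%
Population σ = √[Σ(r − r̄)² / 8] = √[66.3950 / 8] = √8.2994 = 2.8809%
Sharpe = (r̄ − rf) / σ = (1.3750 − 0.16) / 2.8809 = 1.2150 / 2.8809 = 0.4217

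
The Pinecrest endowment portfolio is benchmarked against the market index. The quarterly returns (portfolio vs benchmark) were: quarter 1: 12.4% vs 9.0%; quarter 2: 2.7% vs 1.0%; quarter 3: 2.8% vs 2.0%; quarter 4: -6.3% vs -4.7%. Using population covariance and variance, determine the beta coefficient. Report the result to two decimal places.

r̄p = 2.9000%,  r̄m = 1.8250%
Cov = Σ(rp − r̄p)(rm − r̄m) / 4 = 32.0850
Var(rm) = Σ(rm − r̄m)² / 4 = 23.6919
β = Cov / Var = 32.0850 / 23.6919 = 1.3543

1.35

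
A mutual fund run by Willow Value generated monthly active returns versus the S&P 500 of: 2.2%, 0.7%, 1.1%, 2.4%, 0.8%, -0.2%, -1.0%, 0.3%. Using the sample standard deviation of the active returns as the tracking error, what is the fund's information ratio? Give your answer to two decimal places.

r̄ = (2.2 + 0.7 + 1.1 + 2.4 + 0.8 − 0.2 − 1 + 0.3) / 8 = 0.7875%
Σ(r − r̄)² = (2.2 − 0.7875)² + (0.7 − 0.7875)² + (1.1 − 0.7875)² + … = 9.1088
sample σ = √(9.1088 / 7) = √1.3013 = 1.1407%
IR = r̄ / tracking error = 0.7875 / 1.1407 = 0.6904

0.69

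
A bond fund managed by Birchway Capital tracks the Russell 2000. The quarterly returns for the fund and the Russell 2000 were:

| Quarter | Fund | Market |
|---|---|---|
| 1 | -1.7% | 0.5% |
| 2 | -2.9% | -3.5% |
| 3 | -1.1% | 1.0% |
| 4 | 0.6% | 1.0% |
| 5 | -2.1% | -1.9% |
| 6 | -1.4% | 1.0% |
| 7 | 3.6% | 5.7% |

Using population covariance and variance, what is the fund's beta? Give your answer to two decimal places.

r̄p = -0.7143%,  r̄m = 0.5429%
Cov = Σ(rp − r̄p)(rm − r̄m) / 7 = 4.9463
Var(rm) = Σ(rm − r̄m)² / 7 = 7.0767
β = Cov / Var = 4.9463 / 7.0767 = 0.6990

0.70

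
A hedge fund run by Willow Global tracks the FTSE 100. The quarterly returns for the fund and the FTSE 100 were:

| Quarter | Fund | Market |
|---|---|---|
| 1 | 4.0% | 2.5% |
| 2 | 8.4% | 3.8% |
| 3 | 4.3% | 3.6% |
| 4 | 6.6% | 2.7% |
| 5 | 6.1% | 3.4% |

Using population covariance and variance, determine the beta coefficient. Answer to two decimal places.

1.45

r̄p = 5.8800%,  r̄m = 3.2000%
Cov = Σ(rp − r̄p)(rm − r̄m) / 5 = 0.3760
Var(rm) = Σ(rm − r̄m)² / 5 = 0.2600
β = Cov / Var = 0.3760 / 0.2600 = 1.4462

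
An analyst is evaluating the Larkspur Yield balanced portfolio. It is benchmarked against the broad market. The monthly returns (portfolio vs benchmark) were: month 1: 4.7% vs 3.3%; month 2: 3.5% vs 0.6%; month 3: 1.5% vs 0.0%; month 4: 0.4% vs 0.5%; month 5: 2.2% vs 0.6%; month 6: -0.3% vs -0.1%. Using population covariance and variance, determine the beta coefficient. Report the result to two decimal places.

r̄p = 2.0000%,  r̄m = 0.8167%
Cov = Σ(rp − r̄p)(rm − r̄m) / 6 = 1.5600
Var(rm) = Σ(rm − r̄m)² / 6 = 1.3114
β = Cov / Var = 1.5600 / 1.3114 = 1.1896

1.19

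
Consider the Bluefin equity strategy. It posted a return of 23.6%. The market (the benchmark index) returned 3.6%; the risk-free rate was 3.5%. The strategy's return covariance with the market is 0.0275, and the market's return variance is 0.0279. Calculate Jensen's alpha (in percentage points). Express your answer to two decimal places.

20.00

β = Cov / Var = 0.0275 / 0.0279 = 0.9857
E[R] = Rf + β(Rm − Rf) = 3.5% + 0.9857 × (3.6% − 3.5%) = 3.5986%
α = Rp − E[R] = 23.6% − 3.5986% = 20.0014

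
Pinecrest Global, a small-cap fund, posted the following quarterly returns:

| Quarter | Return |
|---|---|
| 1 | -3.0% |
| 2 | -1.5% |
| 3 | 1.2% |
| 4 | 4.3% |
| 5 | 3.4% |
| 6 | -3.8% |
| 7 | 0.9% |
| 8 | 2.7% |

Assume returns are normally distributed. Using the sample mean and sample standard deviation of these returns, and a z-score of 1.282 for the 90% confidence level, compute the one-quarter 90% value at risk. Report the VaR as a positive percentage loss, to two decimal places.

3.32

Mean return r̄ = 4.20 / 8 = 0.5250%
Sample std dev = √[63.0750 / 7] = 3.0018%
VaR = −(r̄ − z·σ) = −(0.5250 − 1.282 × 3.0018) = −(-3.3233) = 3.3233%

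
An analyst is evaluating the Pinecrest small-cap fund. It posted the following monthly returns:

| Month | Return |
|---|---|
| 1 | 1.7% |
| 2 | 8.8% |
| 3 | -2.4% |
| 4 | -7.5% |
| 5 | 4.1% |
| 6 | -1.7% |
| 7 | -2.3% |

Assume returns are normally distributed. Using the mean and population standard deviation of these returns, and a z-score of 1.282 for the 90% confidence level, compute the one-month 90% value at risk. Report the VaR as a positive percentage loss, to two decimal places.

Mean return r̄ = 0.70 / 7 = 0.1000%
Σ(r − r̄)² = (1.7 − 0.1000)² + (8.8 − 0.1000)² + … = 167.2600
population σ = √(167.2600 / 7) = √23.8943 = 4.8882%
VaR = −(r̄ − z·σ) = −(0.1000 − 1.282 × 4.8882) = −(-6.1667) = 6.1667%

6.17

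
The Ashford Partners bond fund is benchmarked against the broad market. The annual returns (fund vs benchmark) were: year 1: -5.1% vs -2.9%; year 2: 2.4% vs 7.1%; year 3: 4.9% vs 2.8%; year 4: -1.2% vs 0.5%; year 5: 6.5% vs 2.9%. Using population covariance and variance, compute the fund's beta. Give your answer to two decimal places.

r̄p = 1.5000%,  r̄m = 2.0800%
Cov = Σ(rp − r̄p)(rm − r̄m) / 5 = 9.6400
Var(rm) = Σ(rm − r̄m)² / 5 = 10.7376
β = Cov / Var = 9.6400 / 10.7376 = 0.8978

0.90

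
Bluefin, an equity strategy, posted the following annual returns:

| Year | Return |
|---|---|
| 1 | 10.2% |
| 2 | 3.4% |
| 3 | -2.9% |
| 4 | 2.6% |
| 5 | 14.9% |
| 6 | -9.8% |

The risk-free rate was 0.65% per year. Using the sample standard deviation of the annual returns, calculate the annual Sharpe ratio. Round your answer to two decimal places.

r̄ = (10.2 + 3.4 − 2.9 + 2.6 + 14.9 − 9.8) / 6 = 18.40 / 6 = 3.0667%
Sample std dev = √[392.3933 / 5] = 8.8588%
Sharpe = (r̄ − rf) / σ = (3.0667 − 0.65) / 8.8588 = 2.4167 / 8.8588 = 0.2728

0.27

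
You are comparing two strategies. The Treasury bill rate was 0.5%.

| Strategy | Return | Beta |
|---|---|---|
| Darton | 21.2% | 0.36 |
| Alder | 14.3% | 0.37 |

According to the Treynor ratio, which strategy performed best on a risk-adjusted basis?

Darton

Darton: Treynor = (21.2% − 0.5%) / 0.36 = 57.500
Alder: Treynor = (14.3% − 0.5%) / 0.37 = 37.297
Highest: Darton (57.500).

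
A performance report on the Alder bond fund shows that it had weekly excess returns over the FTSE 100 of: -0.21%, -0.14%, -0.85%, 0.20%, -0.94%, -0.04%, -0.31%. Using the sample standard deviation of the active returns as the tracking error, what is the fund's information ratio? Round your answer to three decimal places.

μ = (-0.21 − 0.14 − 0.85 + 0.2 − 0.94 − 0.04 − 0.31) / 7 = -0.3271%
Σ(r − μ)² = (-0.21 − (-0.3271))² + (-0.14 − (-0.3271))² + (-0.85 − (-0.3271))² + … = 1.0583
sample σ = √(1.0583 / 6) = √0.1764 = 0.4200%
IR = μ / tracking error = -0.3271 / 0.4200 = -0.7788

-0.779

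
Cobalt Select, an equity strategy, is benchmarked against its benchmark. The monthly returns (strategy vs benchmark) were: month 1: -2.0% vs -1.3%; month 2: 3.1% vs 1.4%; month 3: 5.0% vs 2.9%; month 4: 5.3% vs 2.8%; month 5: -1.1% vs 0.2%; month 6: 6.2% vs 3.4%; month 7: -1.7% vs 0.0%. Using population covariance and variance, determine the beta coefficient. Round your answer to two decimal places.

1.97

r̄p = 2.1143%,  r̄m = 1.3429%
Cov = Σ(rp − r̄p)(rm − r̄m) / 7 = 5.3237
Var(rm) = Σ(rm − r̄m)² / 7 = 2.6967
β = Cov / Var = 5.3237 / 2.6967 = 1.9742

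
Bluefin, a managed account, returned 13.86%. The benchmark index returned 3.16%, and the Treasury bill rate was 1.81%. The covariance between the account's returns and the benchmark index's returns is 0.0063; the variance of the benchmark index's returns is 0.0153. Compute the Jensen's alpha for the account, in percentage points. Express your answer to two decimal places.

β = Cov / Var = 0.0063 / 0.0153 = 0.4118
E[R] = Rf + β(Rm − Rf) = 1.81% + 0.4118 × (3.16% − 1.81%) = 2.3659%
α = Rp − E[R] = 13.86% − 2.3659% = 11.4941

11.49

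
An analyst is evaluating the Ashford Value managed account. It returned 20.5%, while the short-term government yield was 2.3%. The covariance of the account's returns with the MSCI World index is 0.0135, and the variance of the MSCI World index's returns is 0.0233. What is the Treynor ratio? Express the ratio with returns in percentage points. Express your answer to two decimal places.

β = Cov / Var = 0.0135 / 0.0233 = 0.5794
Treynor = (Rp − Rf) / β = (20.5% − 2.3%) / 0.5794 = 18.20 / 0.5794 = 31.4118

31.41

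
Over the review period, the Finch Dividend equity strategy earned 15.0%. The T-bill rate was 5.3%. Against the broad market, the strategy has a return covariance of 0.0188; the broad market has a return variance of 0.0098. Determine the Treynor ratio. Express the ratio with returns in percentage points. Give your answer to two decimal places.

β = Cov / Var = 0.0188 / 0.0098 = 1.9184
Treynor = (Rp − Rf) / β = (15.0% − 5.3%) / 1.9184 = 9.70 / 1.9184 = 5.0563

5.06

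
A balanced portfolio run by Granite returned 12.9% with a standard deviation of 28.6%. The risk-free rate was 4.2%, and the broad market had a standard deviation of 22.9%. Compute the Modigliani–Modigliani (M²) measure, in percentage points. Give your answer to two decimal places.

11.17

Sharpe = (Rp − Rf) / σp = (12.9% − 4.2%) / 28.6% = 0.3042
M² = Rf + Sharpe × σm = 4.2% + 0.3042 × 22.9% = 11.1662%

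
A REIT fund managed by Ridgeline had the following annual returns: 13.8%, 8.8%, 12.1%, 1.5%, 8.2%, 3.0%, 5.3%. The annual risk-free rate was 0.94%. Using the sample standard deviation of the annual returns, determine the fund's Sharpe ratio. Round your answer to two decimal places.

Mean return μ = 52.70 / 7 = 7.5286%
Sample σ = √[Σ(r − μ)² / 6] = √[124.1143 / 6] = √20.6857 = 4.5482%
Sharpe = (μ − rf) / σ = (7.5286 − 0.94) / 4.5482 = 6.5886 / 4.5482 = 1.4486

1.45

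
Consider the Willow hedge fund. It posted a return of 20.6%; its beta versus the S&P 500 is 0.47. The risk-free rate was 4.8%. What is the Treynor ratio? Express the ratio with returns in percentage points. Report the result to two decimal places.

33.62

Treynor = (Rp − Rf) / β = (20.6% − 4.8%) / 0.47 = 15.80 / 0.47 = 33.6170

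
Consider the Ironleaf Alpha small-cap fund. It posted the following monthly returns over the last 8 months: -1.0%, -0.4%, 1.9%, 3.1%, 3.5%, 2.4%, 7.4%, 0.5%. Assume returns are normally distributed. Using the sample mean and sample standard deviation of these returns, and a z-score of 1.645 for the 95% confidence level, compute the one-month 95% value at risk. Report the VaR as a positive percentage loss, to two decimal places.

Mean return r̄ = 17.40 / 8 = 2.1750%
Σ(r − r̄)² = (-1 − 2.1750)² + (-0.4 − 2.1750)² + … = 49.5550
σ = √[49.5550 / 7] = 2.6607%
VaR = −(r̄ − z·σ) = −(2.1750 − 1.645 × 2.6607) = −(-2.2019) = 2.2019%

2.20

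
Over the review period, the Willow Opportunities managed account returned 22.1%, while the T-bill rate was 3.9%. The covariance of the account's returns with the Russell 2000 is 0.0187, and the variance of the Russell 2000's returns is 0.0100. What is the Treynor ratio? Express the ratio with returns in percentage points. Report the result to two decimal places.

β = Cov / Var = 0.0187 / 0.0100 = 1.8700
Treynor = (Rp − Rf) / β = (22.1% − 3.9%) / 1.8700 = 18.20 / 1.8700 = 9.7326

9.73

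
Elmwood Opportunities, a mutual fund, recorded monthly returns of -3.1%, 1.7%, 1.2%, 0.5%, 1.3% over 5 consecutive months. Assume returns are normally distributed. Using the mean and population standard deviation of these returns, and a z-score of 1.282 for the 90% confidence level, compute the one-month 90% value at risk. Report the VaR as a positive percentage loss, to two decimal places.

r̄ = (-3.1 + 1.7 + 1.2 + 0.5 + 1.3) / 5 = 1.60 / 5 = 0.3200%
Σ(r − r̄)² = (-3.1 − 0.3200)² + (1.7 − 0.3200)² + … = 15.3680
σ = √[15.3680 / 5] = 1.7532%
VaR = −(r̄ − z·σ) = −(0.3200 − 1.282 × 1.7532) = −(-1.9276) = 1.9276%

1.93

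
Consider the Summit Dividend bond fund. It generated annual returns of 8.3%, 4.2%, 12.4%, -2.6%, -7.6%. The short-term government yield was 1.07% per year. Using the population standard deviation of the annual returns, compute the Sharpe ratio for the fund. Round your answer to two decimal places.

Mean return μ = 14.70 / 5 = 2.9400%
Σ(r − μ)² = 261.5920; population σ = √(261.5920/5) = 7.2331%
Sharpe = (μ − rf) / σ = (2.9400 − 1.07) / 7.2331 = 1.8700 / 7.2331 = 0.2585

0.26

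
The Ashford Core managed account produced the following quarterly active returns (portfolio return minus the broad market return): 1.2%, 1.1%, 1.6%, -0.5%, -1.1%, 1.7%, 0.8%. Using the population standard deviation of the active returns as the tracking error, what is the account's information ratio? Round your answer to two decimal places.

0.69

μ = (1.2 + 1.1 + 1.6 − 0.5 − 1.1 + 1.7 + 0.8) / 7 = 0.6857%
Σ(r − μ)² = (1.2 − 0.6857)² + (1.1 − 0.6857)² + … = 6.9086
σ = √[6.9086 / 7] = 0.9934%
IR = μ / tracking error = 0.6857 / 0.9934 = 0.6903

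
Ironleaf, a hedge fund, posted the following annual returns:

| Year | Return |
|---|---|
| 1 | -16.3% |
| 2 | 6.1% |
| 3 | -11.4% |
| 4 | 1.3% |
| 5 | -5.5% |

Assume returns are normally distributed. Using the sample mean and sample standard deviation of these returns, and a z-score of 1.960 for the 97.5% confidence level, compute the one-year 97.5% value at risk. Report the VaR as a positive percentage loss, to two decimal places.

23.01

r̄ = (-16.3 + 6.1 − 11.4 + 1.3 − 5.5) / 5 = -5.1600%
Σ(r − r̄)² = 331.6720; sample σ = √(331.6720/4) = 9.1059%
VaR = −(r̄ − z·σ) = −(-5.1600 − 1.960 × 9.1059) = −(-23.0076) = 23.0076%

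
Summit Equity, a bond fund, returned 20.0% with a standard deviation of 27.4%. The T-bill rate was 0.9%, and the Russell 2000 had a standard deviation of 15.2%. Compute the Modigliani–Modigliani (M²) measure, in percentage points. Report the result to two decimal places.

11.50

Sharpe = (Rp − Rf) / σp = (20.0% − 0.9%) / 27.4% = 0.6971
M² = Rf + Sharpe × σm = 0.9% + 0.6971 × 15.2% = 11.4959%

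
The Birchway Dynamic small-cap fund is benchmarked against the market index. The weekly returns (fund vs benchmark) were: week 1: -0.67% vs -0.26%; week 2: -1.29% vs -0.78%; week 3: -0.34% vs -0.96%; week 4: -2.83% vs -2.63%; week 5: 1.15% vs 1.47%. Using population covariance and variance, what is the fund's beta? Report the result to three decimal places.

r̄p = -0.7960%,  r̄m = -0.6320%
Cov = Σ(rp − r̄p)(rm − r̄m) / 5 = 1.6250
Var(rm) = Σ(rm − r̄m)² / 5 = 1.7357
β = Cov / Var = 1.6250 / 1.7357 = 0.9362

0.936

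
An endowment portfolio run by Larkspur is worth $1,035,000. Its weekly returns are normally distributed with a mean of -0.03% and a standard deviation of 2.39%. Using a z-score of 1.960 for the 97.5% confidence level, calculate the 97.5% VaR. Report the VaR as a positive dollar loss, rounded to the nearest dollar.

$48,794

Return at the 97.5% tail: μ − z·σ = -0.03% − 1.960 × 2.39% = -0.03 − 4.6844 = -4.7144%
VaR = −(-4.7144%) × $1,035,000 = 4.7144% × $1,035,000 = $48,794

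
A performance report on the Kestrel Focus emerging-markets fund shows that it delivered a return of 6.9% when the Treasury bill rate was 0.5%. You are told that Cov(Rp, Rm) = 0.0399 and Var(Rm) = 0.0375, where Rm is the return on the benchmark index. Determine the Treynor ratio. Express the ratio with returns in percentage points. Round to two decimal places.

6.02

β = Cov / Var = 0.0399 / 0.0375 = 1.0640
Treynor = (Rp − Rf) / β = (6.9% − 0.5%) / 1.0640 = 6.40 / 1.0640 = 6.0150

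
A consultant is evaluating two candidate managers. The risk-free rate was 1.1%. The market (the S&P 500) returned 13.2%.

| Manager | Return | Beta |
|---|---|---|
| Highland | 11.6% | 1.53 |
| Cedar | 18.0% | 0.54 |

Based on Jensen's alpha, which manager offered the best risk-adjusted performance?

Highland: α = 11.6% − [1.1% + 1.53 × (13.2% − 1.1%)] = -8.013
Cedar: α = 18.0% − [1.1% + 0.54 × (13.2% − 1.1%)] = 10.366
Highest: Cedar (10.366).

Cedar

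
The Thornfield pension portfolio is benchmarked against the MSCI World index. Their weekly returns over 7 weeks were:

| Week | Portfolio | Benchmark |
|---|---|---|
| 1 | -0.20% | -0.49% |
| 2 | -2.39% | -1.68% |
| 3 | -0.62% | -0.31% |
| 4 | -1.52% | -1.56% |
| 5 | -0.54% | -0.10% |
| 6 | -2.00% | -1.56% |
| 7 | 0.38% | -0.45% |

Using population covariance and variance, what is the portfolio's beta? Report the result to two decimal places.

r̄p = -0.9843%,  r̄m = -0.8786%
Cov = Σ(rp − r̄p)(rm − r̄m) / 7 = 0.5180
Var(rm) = Σ(rm − r̄m)² / 7 = 0.4050
β = Cov / Var = 0.5180 / 0.4050 = 1.2790

1.28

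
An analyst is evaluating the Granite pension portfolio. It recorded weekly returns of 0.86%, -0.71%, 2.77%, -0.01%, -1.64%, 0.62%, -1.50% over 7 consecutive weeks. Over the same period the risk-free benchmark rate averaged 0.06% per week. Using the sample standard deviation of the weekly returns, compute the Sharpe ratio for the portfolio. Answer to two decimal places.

0.00

r̄ = (0.86 − 0.71 + 2.77 − 0.01 − 1.64 + 0.62 − 1.5) / 7 = 0.0557%
Sample std dev = √[14.2190 / 6] = 1.5394%
Sharpe = (r̄ − rf) / σ = (0.0557 − 0.06) / 1.5394 = -0.0043 / 1.5394 = -0.0028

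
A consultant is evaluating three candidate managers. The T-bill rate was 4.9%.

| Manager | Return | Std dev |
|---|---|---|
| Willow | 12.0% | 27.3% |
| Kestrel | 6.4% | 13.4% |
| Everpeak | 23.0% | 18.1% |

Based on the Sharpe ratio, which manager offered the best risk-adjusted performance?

Everpeak

Willow: Sharpe ratio = (12.0% − 4.9%) / 27.3% = 0.260
Kestrel: Sharpe ratio = (6.4% − 4.9%) / 13.4% = 0.112
Everpeak: Sharpe ratio = (23.0% − 4.9%) / 18.1% = 1.000
Highest: Everpeak (1.000).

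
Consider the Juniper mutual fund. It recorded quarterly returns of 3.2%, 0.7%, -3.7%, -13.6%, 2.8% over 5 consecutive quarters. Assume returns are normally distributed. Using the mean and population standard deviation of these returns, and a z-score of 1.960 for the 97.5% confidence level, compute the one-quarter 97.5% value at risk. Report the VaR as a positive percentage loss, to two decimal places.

14.35

r̄ = (3.2 + 0.7 − 3.7 − 13.6 + 2.8) / 5 = -10.60 / 5 = -2.1200%
Σ(r − r̄)² = (3.2 − (-2.1200))² + (0.7 − (-2.1200))² + … = 194.7480
population σ = √(194.7480 / 5) = √38.9496 = 6.2410%
VaR = −(r̄ − z·σ) = −(-2.1200 − 1.960 × 6.2410) = −(-14.3524) = 14.3524%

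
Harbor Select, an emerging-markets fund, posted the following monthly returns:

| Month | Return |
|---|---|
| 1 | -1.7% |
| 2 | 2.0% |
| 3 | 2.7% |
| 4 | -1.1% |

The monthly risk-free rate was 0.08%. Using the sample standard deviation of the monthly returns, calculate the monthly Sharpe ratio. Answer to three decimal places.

μ = (-1.7 + 2 + 2.7 − 1.1) / 4 = 1.90 / 4 = 0.4750%
Sample std dev = √[14.4875 / 3] = 2.1975%
Sharpe = (μ − rf) / σ = (0.4750 − 0.08) / 2.1975 = 0.3950 / 2.1975 = 0.1797

0.180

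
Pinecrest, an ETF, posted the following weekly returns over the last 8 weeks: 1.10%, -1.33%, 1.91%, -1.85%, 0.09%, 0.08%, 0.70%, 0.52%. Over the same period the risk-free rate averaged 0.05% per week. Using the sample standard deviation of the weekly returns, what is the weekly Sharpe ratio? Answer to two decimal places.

μ = (1.1 − 1.33 + 1.91 − 1.85 + 0.09 + 0.08 + 0.7 + 0.52) / 8 = 0.1525%
Σ(r − μ)² = (1.1 − 0.1525)² + (-1.33 − 0.1525)² + (1.91 − 0.1525)² + … = 10.6384
sample σ = √(10.6384 / 7) = √1.5198 = 1.2328%
Sharpe = (μ − rf) / σ = (0.1525 − 0.05) / 1.2328 = 0.1025 / 1.2328 = 0.0831

0.08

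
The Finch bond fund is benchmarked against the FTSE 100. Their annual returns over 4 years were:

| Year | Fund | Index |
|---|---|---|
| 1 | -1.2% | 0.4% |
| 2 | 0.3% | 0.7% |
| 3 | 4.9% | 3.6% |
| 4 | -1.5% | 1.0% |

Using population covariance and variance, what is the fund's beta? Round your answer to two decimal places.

1.90

r̄p = 0.6250%,  r̄m = 1.4250%
Cov = Σ(rp − r̄p)(rm − r̄m) / 4 = 3.0769
Var(rm) = Σ(rm − r̄m)² / 4 = 1.6219
β = Cov / Var = 3.0769 / 1.6219 = 1.8971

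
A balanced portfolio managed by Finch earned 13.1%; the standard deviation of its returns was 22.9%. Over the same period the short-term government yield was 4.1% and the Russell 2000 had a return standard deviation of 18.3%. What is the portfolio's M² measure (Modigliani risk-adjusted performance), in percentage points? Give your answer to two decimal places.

Sharpe = (Rp − Rf) / σp = (13.1% − 4.1%) / 22.9% = 0.3930
M² = Rf + Sharpe × σm = 4.1% + 0.3930 × 18.3% = 11.2919%

11.29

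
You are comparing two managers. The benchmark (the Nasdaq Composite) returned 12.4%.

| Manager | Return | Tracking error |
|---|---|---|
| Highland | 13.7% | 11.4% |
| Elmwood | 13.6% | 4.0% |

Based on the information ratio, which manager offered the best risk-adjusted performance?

Highland: IR = (13.7% − 12.4%) / 11.4% = 0.114
Elmwood: IR = (13.6% − 12.4%) / 4.0% = 0.300
Highest: Elmwood (0.300).

Elmwood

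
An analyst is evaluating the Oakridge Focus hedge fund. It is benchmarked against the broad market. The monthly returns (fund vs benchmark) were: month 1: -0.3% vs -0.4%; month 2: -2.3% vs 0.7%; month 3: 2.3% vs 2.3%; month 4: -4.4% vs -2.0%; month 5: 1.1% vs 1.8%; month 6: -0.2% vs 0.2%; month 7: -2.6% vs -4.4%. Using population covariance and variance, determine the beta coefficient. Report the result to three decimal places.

r̄p = -0.9143%,  r̄m = -0.2571%
Cov = Σ(rp − r̄p)(rm − r̄m) / 7 = 3.4763
Var(rm) = Σ(rm − r̄m)² / 7 = 4.5882
β = Cov / Var = 3.4763 / 4.5882 = 0.7577

0.758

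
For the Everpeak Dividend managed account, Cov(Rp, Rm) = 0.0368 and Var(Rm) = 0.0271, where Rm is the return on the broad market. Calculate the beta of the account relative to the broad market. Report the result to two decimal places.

β = Cov(Rp, Rm) / Var(Rm) = 0.0368 / 0.0271 = 1.3579

1.36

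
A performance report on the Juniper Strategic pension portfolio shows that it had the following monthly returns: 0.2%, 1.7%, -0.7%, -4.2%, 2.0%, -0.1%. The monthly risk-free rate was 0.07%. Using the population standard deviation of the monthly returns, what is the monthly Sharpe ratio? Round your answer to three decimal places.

Mean return r̄ = -1.10 / 6 = -0.1833%
Σ(r − r̄)² = (0.2 − (-0.1833))² + (1.7 − (-0.1833))² + … = 24.8683
population σ = √(24.8683 / 6) = √4.1447 = 2.0359%
Sharpe = (r̄ − rf) / σ = (-0.1833 − 0.07) / 2.0359 = -0.2533 / 2.0359 = -0.1244

-0.124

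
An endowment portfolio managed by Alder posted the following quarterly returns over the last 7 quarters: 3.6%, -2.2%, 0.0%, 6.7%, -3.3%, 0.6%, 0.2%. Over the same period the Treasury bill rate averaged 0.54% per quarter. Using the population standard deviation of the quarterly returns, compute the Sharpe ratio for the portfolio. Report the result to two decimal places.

0.08

r̄ = (3.6 − 2.2 + 0 + 6.7 − 3.3 + 0.6 + 0.2) / 7 = 5.60 / 7 = 0.8000%
Population std dev = √[69.5000 / 7] = 3.1510%
Sharpe = (r̄ − rf) / σ = (0.8000 − 0.54) / 3.1510 = 0.2600 / 3.1510 = 0.0825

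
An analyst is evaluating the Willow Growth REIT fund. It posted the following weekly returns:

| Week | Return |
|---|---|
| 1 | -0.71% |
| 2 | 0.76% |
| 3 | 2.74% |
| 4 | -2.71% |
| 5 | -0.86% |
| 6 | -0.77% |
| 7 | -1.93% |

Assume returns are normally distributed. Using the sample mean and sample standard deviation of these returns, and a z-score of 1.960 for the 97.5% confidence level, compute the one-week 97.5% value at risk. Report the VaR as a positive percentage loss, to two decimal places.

4.01

r̄ = (-0.71 + 0.76 + 2.74 − 2.71 − 0.86 − 0.77 − 1.93) / 7 = -3.480 / 7 = -0.4971%
Σ(r − r̄)² = 19.2607; sample σ = √(19.2607/6) = 1.7917%
VaR = −(r̄ − z·σ) = −(-0.4971 − 1.960 × 1.7917) = −(-4.0088) = 4.0088%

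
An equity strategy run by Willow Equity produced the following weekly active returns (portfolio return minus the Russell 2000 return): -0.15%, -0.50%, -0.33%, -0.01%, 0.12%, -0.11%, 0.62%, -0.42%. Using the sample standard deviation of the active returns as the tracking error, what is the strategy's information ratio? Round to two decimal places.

-0.27

Mean return r̄ = -0.780 / 8 = -0.0975%
Σ(r − r̄)² = 0.8928; sample σ = √(0.8928/7) = 0.3571%
IR = r̄ / tracking error = -0.0975 / 0.3571 = -0.2730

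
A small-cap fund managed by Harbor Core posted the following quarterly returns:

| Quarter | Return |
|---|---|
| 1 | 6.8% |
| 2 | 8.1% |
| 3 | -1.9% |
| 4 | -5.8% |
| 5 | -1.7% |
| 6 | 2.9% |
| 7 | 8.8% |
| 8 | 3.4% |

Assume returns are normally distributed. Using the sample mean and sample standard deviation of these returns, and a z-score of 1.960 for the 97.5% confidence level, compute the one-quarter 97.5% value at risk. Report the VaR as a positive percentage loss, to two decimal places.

μ = (6.8 + 8.1 − 1.9 − 5.8 − 1.7 + 2.9 + 8.8 + 3.4) / 8 = 2.5750%
Σ(r − μ)² = (6.8 − 2.5750)² + (8.1 − 2.5750)² + (-1.9 − 2.5750)² + … = 196.3550
σ = √[196.3550 / 7] = 5.2963%
VaR = −(μ − z·σ) = −(2.5750 − 1.960 × 5.2963) = −(-7.8057) = 7.8057%

7.81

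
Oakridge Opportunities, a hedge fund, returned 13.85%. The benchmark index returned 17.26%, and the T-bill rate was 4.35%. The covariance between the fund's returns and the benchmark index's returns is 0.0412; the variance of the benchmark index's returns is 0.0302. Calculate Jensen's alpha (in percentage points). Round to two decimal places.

β = Cov / Var = 0.0412 / 0.0302 = 1.3642
E[R] = Rf + β(Rm − Rf) = 4.35% + 1.3642 × (17.26% − 4.35%) = 21.9618%
α = Rp − E[R] = 13.85% − 21.9618% = -8.1118

-8.11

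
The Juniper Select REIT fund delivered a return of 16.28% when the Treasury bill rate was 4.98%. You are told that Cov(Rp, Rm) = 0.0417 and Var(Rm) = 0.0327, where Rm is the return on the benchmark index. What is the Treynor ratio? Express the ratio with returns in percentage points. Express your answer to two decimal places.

8.86

β = Cov / Var = 0.0417 / 0.0327 = 1.2752
Treynor = (Rp − Rf) / β = (16.28% − 4.98%) / 1.2752 = 11.30 / 1.2752 = 8.8614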